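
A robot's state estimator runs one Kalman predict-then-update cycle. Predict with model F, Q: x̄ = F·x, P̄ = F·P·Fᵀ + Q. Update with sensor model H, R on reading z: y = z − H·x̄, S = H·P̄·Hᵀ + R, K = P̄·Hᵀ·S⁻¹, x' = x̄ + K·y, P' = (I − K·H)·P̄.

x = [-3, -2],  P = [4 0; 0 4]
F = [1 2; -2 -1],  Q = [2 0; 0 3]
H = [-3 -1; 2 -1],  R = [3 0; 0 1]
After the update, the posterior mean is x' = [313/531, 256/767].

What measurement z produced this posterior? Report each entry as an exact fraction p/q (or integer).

x̄ = F·x = [-7, 8]
P̄ = F·P·Fᵀ + Q = [22 -16; -16 23]
S = H·P̄·Hᵀ + R = [128 -125; -125 176]
K = P̄·Hᵀ·S⁻¹ = [-100/531 110/531; -275/767 -435/767]
x' − x̄ = [4030/531, -5880/767] = K·y
y = (KᵀK)⁻¹·Kᵀ·(x' − x̄) = [-15, 23]
z = y + H·x̄ = [-15, 23] + [13, -22] = [-2, 1]

z = [-2, 1]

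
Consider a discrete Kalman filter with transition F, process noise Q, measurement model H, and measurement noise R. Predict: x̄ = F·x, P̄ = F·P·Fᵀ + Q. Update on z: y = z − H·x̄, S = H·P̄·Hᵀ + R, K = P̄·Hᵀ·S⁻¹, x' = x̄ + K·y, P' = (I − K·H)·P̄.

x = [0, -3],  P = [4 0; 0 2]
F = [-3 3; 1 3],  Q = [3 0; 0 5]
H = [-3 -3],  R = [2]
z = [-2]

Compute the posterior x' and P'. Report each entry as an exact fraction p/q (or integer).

x̄ = F·x = [-9, -9]
P̄ = F·P·Fᵀ + Q = [57 6; 6 27]
y = z − H·x̄ = [-56]
S = H·P̄·Hᵀ + R = [866]
K = P̄·Hᵀ·S⁻¹ = [-189/866; -99/866]
x' = x̄ + K·y = [1395/433, -1125/433]
P' = (I − K·H)·P̄ = [13641/866 -13515/866; -13515/866 13581/866]

x' = [1395/433, -1125/433]
P' = [13641/866 -13515/866; -13515/866 13581/866]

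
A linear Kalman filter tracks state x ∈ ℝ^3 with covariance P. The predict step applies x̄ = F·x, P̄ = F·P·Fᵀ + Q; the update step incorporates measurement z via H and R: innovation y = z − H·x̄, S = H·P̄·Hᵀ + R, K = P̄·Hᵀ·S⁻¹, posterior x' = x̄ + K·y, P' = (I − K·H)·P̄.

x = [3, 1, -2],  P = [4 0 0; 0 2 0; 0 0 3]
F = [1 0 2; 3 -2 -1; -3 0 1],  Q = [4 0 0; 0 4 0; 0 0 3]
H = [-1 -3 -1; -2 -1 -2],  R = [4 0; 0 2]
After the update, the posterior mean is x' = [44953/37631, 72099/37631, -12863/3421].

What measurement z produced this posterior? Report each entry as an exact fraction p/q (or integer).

z = [-3, 3]

x̄ = F·x = [-1, 9, -11]
P̄ = F·P·Fᵀ + Q = [20 6 -6; 6 51 -39; -6 -39 42]
S = H·P̄·Hᵀ + R = [315 22; 22 121]
K = P̄·Hᵀ·S⁻¹ = [-284/3421 -10006/37631; -1350/3421 7365/37631; 87/311 -1107/3421]
x' − x̄ = [82584/37631, -266580/37631, 24768/3421] = K·y
y = (KᵀK)⁻¹·Kᵀ·(x' − x̄) = [12, -12]
z = y + H·x̄ = [12, -12] + [-15, 15] = [-3, 3]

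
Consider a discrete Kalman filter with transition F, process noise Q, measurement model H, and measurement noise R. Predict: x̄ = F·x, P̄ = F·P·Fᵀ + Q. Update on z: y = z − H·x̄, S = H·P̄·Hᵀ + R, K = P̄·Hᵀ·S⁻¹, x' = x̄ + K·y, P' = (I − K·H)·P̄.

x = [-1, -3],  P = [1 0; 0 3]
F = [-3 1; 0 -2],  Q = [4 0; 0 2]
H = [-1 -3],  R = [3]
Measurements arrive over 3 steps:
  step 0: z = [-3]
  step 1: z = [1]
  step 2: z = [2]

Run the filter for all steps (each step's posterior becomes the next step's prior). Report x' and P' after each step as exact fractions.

step 0: x' = [30/109, 114/109], P' = [1740/109 -582/109; -582/109 230/109]
step 1: x' = [13906/2225, -16682/6675], P' = [210678/2225 -67572/2225; -67572/2225 67034/6675]
step 2: x' = [-18264340/1449551, 5093352/1449551], P' = [218456592/1449551 -69871620/1449551; -69871620/1449551 22784634/1449551]

step 0: x̄ = F·x = [0, 6]
step 0: P̄ = F·P·Fᵀ + Q = [16 -6; -6 14]
step 0: y = z − H·x̄ = [15]
step 0: S = H·P̄·Hᵀ + R = [109]
step 0: K = P̄·Hᵀ·S⁻¹ = [2/109; -36/109]
step 0: x' = x̄ + K·y = [30/109, 114/109]
step 0: P' = (I − K·H)·P̄ = [1740/109 -582/109; -582/109 230/109]
step 1: x̄ = F·x = [24/109, -228/109]
step 1: P̄ = F·P·Fᵀ + Q = [19818/109 -3952/109; -3952/109 1138/109]
step 1: y = z − H·x̄ = [-551/109]
step 1: S = H·P̄·Hᵀ + R = [6675/109]
step 1: K = P̄·Hᵀ·S⁻¹ = [-2654/2225; 538/6675]
step 1: x' = x̄ + K·y = [13906/2225, -16682/6675]
step 1: P' = (I − K·H)·P̄ = [210678/2225 -67572/2225; -67572/2225 67034/6675]
step 2: x̄ = F·x = [-141836/6675, 33364/6675]
step 2: P̄ = F·P·Fᵀ + Q = [6998336/6675 -1350364/6675; -1350364/6675 281486/6675]
step 2: y = z − H·x̄ = [-28394/6675]
step 2: S = H·P̄·Hᵀ + R = [1449551/6675]
step 2: K = P̄·Hᵀ·S⁻¹ = [-2947244/1449551; 505906/1449551]
step 2: x' = x̄ + K·y = [-18264340/1449551, 5093352/1449551]
step 2: P' = (I − K·H)·P̄ = [218456592/1449551 -69871620/1449551; -69871620/1449551 22784634/1449551]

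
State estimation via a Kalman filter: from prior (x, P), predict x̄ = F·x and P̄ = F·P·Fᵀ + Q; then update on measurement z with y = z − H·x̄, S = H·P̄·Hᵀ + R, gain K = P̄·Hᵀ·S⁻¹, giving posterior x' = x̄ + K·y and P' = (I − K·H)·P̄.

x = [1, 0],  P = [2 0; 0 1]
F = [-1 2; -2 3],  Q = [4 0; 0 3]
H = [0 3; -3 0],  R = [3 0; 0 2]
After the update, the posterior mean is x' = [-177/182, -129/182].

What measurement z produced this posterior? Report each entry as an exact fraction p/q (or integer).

x̄ = F·x = [-1, -2]
P̄ = F·P·Fᵀ + Q = [10 10; 10 20]
S = H·P̄·Hᵀ + R = [183 -90; -90 92]
K = P̄·Hᵀ·S⁻¹ = [5/728 -465/1456; 235/728 -15/1456]
x' − x̄ = [5/182, 235/182] = K·y
y = (KᵀK)⁻¹·Kᵀ·(x' − x̄) = [4, 0]
z = y + H·x̄ = [4, 0] + [-6, 3] = [-2, 3]

z = [-2, 3]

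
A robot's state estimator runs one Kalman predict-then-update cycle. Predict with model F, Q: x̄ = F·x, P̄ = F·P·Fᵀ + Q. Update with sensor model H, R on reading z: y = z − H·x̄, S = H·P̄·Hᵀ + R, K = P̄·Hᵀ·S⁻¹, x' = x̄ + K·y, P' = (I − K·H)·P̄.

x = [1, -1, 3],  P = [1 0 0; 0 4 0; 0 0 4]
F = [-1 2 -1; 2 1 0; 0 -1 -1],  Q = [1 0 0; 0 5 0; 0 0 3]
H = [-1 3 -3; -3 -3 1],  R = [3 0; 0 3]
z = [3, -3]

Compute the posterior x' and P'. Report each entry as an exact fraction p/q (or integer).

x' = [-138/11815, 10019/11815, -4254/16541]
P' = [15834/11815 -20982/11815 -4860/2363; -20982/11815 35661/11815 8256/2363; -4860/2363 8256/2363 71709/16541]

x̄ = F·x = [-6, 1, -2]
P̄ = F·P·Fᵀ + Q = [22 6 -4; 6 13 -4; -4 -4 11]
y = z − H·x̄ = [-12, -16]
S = H·P̄·Hᵀ + R = [253 -200; -200 485]
K = P̄·Hᵀ·S⁻¹ = [-392/2363 -2952/11815; 275/2363 -919/11815; -2577/16541 131/16541]
x' = x̄ + K·y = [-138/11815, 10019/11815, -4254/16541]
P' = (I − K·H)·P̄ = [15834/11815 -20982/11815 -4860/2363; -20982/11815 35661/11815 8256/2363; -4860/2363 8256/2363 71709/16541]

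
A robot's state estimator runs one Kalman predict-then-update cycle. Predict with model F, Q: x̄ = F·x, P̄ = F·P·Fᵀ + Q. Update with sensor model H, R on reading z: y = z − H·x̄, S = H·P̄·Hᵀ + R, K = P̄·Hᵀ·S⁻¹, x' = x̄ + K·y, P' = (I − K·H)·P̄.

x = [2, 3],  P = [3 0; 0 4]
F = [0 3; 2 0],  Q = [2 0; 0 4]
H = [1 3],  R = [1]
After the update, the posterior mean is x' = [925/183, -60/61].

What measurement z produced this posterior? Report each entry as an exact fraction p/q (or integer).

z = [2]

x̄ = F·x = [9, 4]
P̄ = F·P·Fᵀ + Q = [38 0; 0 16]
S = H·P̄·Hᵀ + R = [183]
K = P̄·Hᵀ·S⁻¹ = [38/183; 16/61]
x' − x̄ = [-722/183, -304/61] = K·y
y = (KᵀK)⁻¹·Kᵀ·(x' − x̄) = [-19]
z = y + H·x̄ = [-19] + [21] = [2]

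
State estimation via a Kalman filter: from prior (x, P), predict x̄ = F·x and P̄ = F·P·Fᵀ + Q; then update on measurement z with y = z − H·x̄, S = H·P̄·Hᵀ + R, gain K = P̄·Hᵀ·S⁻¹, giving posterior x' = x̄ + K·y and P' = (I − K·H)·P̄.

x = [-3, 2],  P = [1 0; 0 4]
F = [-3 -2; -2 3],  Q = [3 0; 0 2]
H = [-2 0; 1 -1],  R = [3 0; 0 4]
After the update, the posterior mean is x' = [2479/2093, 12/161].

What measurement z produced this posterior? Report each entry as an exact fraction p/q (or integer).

z = [-1, 3]

x̄ = F·x = [5, 12]
P̄ = F·P·Fᵀ + Q = [28 -18; -18 42]
S = H·P̄·Hᵀ + R = [115 -92; -92 110]
K = P̄·Hᵀ·S⁻¹ = [-964/2093 3/91; -60/161 -6/7]
x' − x̄ = [-7986/2093, -1920/161] = K·y
y = (KᵀK)⁻¹·Kᵀ·(x' − x̄) = [9, 10]
z = y + H·x̄ = [9, 10] + [-10, -7] = [-1, 3]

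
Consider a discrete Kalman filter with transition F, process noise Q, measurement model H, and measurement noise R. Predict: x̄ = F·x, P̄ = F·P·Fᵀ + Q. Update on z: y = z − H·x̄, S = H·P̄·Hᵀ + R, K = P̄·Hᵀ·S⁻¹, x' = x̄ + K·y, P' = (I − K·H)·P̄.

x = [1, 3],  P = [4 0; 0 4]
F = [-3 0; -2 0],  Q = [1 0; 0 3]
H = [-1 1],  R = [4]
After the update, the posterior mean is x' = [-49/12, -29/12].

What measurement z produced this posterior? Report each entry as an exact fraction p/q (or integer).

z = [2]

x̄ = F·x = [-3, -2]
P̄ = F·P·Fᵀ + Q = [37 24; 24 19]
S = H·P̄·Hᵀ + R = [12]
K = P̄·Hᵀ·S⁻¹ = [-13/12; -5/12]
x' − x̄ = [-13/12, -5/12] = K·y
y = (KᵀK)⁻¹·Kᵀ·(x' − x̄) = [1]
z = y + H·x̄ = [1] + [1] = [2]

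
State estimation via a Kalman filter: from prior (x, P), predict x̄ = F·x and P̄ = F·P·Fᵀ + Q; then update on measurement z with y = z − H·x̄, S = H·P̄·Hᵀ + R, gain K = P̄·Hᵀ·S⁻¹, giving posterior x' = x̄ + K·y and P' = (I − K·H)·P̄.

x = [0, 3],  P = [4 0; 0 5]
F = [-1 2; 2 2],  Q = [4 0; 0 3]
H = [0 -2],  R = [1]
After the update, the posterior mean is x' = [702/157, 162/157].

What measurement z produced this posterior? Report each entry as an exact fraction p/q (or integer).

x̄ = F·x = [6, 6]
P̄ = F·P·Fᵀ + Q = [28 12; 12 39]
S = H·P̄·Hᵀ + R = [157]
K = P̄·Hᵀ·S⁻¹ = [-24/157; -78/157]
x' − x̄ = [-240/157, -780/157] = K·y
y = (KᵀK)⁻¹·Kᵀ·(x' − x̄) = [10]
z = y + H·x̄ = [10] + [-12] = [-2]

z = [-2]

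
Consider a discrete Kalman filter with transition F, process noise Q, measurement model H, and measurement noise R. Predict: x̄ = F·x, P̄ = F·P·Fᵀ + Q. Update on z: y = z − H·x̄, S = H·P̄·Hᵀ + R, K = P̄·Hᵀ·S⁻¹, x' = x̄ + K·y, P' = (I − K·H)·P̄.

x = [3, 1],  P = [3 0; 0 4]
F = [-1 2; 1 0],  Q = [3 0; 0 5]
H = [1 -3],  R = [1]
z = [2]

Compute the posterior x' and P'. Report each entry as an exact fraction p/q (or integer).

x̄ = F·x = [-1, 3]
P̄ = F·P·Fᵀ + Q = [22 -3; -3 8]
y = z − H·x̄ = [12]
S = H·P̄·Hᵀ + R = [113]
K = P̄·Hᵀ·S⁻¹ = [31/113; -27/113]
x' = x̄ + K·y = [259/113, 15/113]
P' = (I − K·H)·P̄ = [1525/113 498/113; 498/113 175/113]

x' = [259/113, 15/113]
P' = [1525/113 498/113; 498/113 175/113]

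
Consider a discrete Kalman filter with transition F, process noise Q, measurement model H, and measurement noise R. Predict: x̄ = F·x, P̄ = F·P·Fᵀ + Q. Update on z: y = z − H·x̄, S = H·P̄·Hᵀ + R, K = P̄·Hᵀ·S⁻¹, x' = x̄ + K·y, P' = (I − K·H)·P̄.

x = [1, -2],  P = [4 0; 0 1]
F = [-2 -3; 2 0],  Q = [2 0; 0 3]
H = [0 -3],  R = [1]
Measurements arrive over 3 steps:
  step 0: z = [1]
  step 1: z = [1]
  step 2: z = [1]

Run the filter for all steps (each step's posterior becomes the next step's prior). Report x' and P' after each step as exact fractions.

step 0: x̄ = F·x = [4, 2]
step 0: P̄ = F·P·Fᵀ + Q = [27 -16; -16 19]
step 0: y = z − H·x̄ = [7]
step 0: S = H·P̄·Hᵀ + R = [172]
step 0: K = P̄·Hᵀ·S⁻¹ = [12/43; -57/172]
step 0: x' = x̄ + K·y = [256/43, -55/172]
step 0: P' = (I − K·H)·P̄ = [585/43 -4/43; -4/43 19/172]
step 1: x̄ = F·x = [-1883/172, 512/43]
step 1: P̄ = F·P·Fᵀ + Q = [9683/172 -2316/43; -2316/43 2469/43]
step 1: y = z − H·x̄ = [1579/43]
step 1: S = H·P̄·Hᵀ + R = [22264/43]
step 1: K = P̄·Hᵀ·S⁻¹ = [1737/5566; -7407/22264]
step 1: x' = x̄ + K·y = [5699/11132, -6895/22264]
step 1: P' = (I − K·H)·P̄ = [65359/11132 -579/5566; -579/5566 2469/22264]
step 2: x̄ = F·x = [-2111/22264, 5699/5566]
step 2: P̄ = F·P·Fᵀ + Q = [561829/22264 -63622/2783; -63622/2783 73708/2783]
step 2: y = z − H·x̄ = [22663/5566]
step 2: S = H·P̄·Hᵀ + R = [666155/2783]
step 2: K = P̄·Hᵀ·S⁻¹ = [190866/666155; -221124/666155]
step 2: x' = x̄ + K·y = [5711869/5329240, -436549/1332310]
step 2: P' = (I − K·H)·P̄ = [29761609/5329240 -63622/666155; -63622/666155 73708/666155]

step 0: x' = [256/43, -55/172], P' = [585/43 -4/43; -4/43 19/172]
step 1: x' = [5699/11132, -6895/22264], P' = [65359/11132 -579/5566; -579/5566 2469/22264]
step 2: x' = [5711869/5329240, -436549/1332310], P' = [29761609/5329240 -63622/666155; -63622/666155 73708/666155]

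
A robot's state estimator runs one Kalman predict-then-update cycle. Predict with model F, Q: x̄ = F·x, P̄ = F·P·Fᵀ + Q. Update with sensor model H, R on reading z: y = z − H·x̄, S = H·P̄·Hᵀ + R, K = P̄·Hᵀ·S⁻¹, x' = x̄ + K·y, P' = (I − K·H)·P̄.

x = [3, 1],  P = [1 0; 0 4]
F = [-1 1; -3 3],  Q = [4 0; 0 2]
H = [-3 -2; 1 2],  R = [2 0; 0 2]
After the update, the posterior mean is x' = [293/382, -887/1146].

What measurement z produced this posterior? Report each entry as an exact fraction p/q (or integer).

z = [-1, -1]

x̄ = F·x = [-2, -6]
P̄ = F·P·Fᵀ + Q = [9 15; 15 47]
S = H·P̄·Hᵀ + R = [451 -335; -335 259]
K = P̄·Hᵀ·S⁻¹ = [-283/764 -251/764; 257/2292 1297/2292]
x' − x̄ = [1057/382, 5989/1146] = K·y
y = (KᵀK)⁻¹·Kᵀ·(x' − x̄) = [-19, 13]
z = y + H·x̄ = [-19, 13] + [18, -14] = [-1, -1]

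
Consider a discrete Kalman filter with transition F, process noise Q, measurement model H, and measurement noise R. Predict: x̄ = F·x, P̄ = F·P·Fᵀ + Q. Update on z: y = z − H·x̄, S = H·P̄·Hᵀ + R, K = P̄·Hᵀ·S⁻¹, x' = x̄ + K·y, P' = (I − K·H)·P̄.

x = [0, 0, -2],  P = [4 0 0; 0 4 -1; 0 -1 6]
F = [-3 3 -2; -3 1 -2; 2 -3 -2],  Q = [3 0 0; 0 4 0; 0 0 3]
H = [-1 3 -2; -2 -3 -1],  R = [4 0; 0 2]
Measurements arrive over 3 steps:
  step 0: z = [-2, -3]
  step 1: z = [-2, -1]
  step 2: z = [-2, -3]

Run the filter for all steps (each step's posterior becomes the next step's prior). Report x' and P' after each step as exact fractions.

step 0: x' = [-62860/549119, 264500/549119, 1001695/549119], P' = [6405324/549119 -2065448/549119 -6409476/549119; -2065448/549119 746424/549119 2067544/549119; -6409476/549119 2067544/549119 6774746/549119]
step 1: x' = [3791905630/12202182467, -19980632058/134224007137, 72845361289/134224007137], P' = [63106201820/12202182467 -19542602904/12202182467 -63775010020/12202182467; -19542602904/12202182467 85948214952/134224007137 217151979592/134224007137; -63775010020/12202182467 217151979592/134224007137 797271510406/134224007137]
step 2: x' = [129779680611738/15056853903930431, 6140259184207866/15056853903930431, 23542392379966117/15056853903930431], P' = [75657593330567180/15056853903930431 -23444670533542712/15056853903930431 -76281107597548500/15056853903930431; -23444670533542712/15056853903930431 9438500540491736/15056853903930431 23628610321479896/15056853903930431; -76281107597548500/15056853903930431 23628610321479896/15056853903930431 86802886429129338/15056853903930431]

step 0: x̄ = F·x = [4, 4, 4]
step 0: P̄ = F·P·Fᵀ + Q = [111 80 -36; 80 72 -16; -36 -16 67]
step 0: y = z − H·x̄ = [-2, 21]
step 0: S = H·P̄·Hᵀ + R = [599 -760; -760 1881]
step 0: K = P̄·Hᵀ·S⁻¹ = [2859/28901 -102414/549119; 2232/28901 -87960/549119; -12334/28901 -79213/549119]
step 0: x' = x̄ + K·y = [-62860/549119, 264500/549119, 1001695/549119]
step 0: P' = (I − K·H)·P̄ = [6405324/549119 -2065448/549119 -6409476/549119; -2065448/549119 746424/549119 2067544/549119; -6409476/549119 2067544/549119 6774746/549119]
step 1: x̄ = F·x = [-1021310/549119, -1550310/549119, -2922610/549119]
step 1: P̄ = F·P·Fᵀ + Q = [28565897/549119 18317484/549119 -61851448/549119; 18317484/549119 14898600/549119 -40840936/549119; -61851448/549119 -40840936/549119 161957165/549119]
step 1: y = z − H·x̄ = [-3313838/549119, -10165279/549119]
step 1: S = H·P̄·Hᵀ + R = [945458969/549119 -239773776/549119; -239773776/549119 138764791/549119]
step 1: K = P̄·Hᵀ·S⁻¹ = [1454002377/12202182467 -1904792454/12202182467; 875211764/12202182467 -22529680280/134224007137; -5490044814/12202182467 -22838614371/134224007137]
step 1: x' = x̄ + K·y = [3791905630/12202182467, -19980632058/134224007137, 72845361289/134224007137]
step 1: P' = (I − K·H)·P̄ = [63106201820/12202182467 -19542602904/12202182467 -63775010020/12202182467; -19542602904/12202182467 85948214952/134224007137 217151979592/134224007137; -63775010020/12202182467 217151979592/134224007137 797271510406/134224007137]
step 2: x̄ = F·x = [-30069591322/12202182467, -290804240426/134224007137, -2326902544/134224007137]
step 2: P̄ = F·P·Fᵀ + Q = [314374206821/12202182467 192595553692/12202182467 -579730628424/12202182467; 192595553692/12202182467 2062346815960/134224007137 -4132865176808/134224007137; -579730628424/12202182467 -4132865176808/134224007137 17939613097875/134224007137]
step 2: y = z − H·x̄ = [268545397374/134224007137, -1938942654317/134224007137]
step 2: S = H·P̄·Hᵀ + R = [105689513966087/134224007137 -26405095963408/134224007137; -26405095963408/134224007137 25718921931753/134224007137]
step 2: K = P̄·Hᵀ·S⁻¹ = [1642652565975421/15056853903930431 -2350033731478862/15056853903930431; 1125737878014532/15056853903930431 -2527385437934840/15056853903930431; -6609708574067622/15056853903930431 -2563251099236013/15056853903930431]
step 2: x' = x̄ + K·y = [129779680611738/15056853903930431, 6140259184207866/15056853903930431, 23542392379966117/15056853903930431]
step 2: P' = (I − K·H)·P̄ = [75657593330567180/15056853903930431 -23444670533542712/15056853903930431 -76281107597548500/15056853903930431; -23444670533542712/15056853903930431 9438500540491736/15056853903930431 23628610321479896/15056853903930431; -76281107597548500/15056853903930431 23628610321479896/15056853903930431 86802886429129338/15056853903930431]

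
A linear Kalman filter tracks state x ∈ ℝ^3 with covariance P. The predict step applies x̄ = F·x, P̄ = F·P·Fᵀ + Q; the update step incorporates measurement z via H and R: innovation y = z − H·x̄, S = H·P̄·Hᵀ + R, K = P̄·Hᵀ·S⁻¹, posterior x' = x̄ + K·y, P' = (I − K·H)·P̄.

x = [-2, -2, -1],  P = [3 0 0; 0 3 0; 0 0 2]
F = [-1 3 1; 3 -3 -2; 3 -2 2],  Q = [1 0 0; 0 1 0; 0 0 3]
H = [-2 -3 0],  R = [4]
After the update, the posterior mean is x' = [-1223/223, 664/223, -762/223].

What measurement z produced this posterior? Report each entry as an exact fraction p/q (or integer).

x̄ = F·x = [-5, 2, -4]
P̄ = F·P·Fᵀ + Q = [33 -40 -23; -40 63 37; -23 37 50]
S = H·P̄·Hᵀ + R = [223]
K = P̄·Hᵀ·S⁻¹ = [54/223; -109/223; -65/223]
x' − x̄ = [-108/223, 218/223, 130/223] = K·y
y = (KᵀK)⁻¹·Kᵀ·(x' − x̄) = [-2]
z = y + H·x̄ = [-2] + [4] = [2]

z = [2]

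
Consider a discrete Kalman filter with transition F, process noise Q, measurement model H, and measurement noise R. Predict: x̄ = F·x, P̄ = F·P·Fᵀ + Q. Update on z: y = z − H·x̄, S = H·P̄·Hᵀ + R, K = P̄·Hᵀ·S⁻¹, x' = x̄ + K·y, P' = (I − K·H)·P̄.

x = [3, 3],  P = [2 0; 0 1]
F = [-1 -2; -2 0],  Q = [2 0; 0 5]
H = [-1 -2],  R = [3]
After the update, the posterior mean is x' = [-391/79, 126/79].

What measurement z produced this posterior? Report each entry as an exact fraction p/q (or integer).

x̄ = F·x = [-9, -6]
P̄ = F·P·Fᵀ + Q = [8 4; 4 13]
S = H·P̄·Hᵀ + R = [79]
K = P̄·Hᵀ·S⁻¹ = [-16/79; -30/79]
x' − x̄ = [320/79, 600/79] = K·y
y = (KᵀK)⁻¹·Kᵀ·(x' − x̄) = [-20]
z = y + H·x̄ = [-20] + [21] = [1]

z = [1]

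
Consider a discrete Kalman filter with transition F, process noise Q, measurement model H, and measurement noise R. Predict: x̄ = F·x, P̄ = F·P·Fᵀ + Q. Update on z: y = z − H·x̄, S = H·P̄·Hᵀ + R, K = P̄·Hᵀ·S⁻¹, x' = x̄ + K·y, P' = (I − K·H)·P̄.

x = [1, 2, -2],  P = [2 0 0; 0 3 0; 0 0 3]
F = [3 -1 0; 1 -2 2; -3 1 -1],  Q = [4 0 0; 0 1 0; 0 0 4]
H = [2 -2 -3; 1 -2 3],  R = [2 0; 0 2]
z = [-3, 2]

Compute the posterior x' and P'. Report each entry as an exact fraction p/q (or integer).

x̄ = F·x = [1, -7, 1]
P̄ = F·P·Fᵀ + Q = [25 12 -21; 12 27 -18; -21 -18 28]
y = z − H·x̄ = [-16, -16]
S = H·P̄·Hᵀ + R = [402 -229; -229 429]
K = P̄·Hᵀ·S⁻¹ = [23983/120017 -4543/120017; -11688/120017 -33096/120017; -15939/120017 19188/120017]
x' = x̄ + K·y = [-191023/120017, -123575/120017, 68033/120017]
P' = (I − K·H)·P̄ = [584272/120017 428484/120017 87870/120017; 428484/120017 343755/120017 64278/120017; 87870/120017 64278/120017 26354/120017]

x' = [-191023/120017, -123575/120017, 68033/120017]
P' = [584272/120017 428484/120017 87870/120017; 428484/120017 343755/120017 64278/120017; 87870/120017 64278/120017 26354/120017]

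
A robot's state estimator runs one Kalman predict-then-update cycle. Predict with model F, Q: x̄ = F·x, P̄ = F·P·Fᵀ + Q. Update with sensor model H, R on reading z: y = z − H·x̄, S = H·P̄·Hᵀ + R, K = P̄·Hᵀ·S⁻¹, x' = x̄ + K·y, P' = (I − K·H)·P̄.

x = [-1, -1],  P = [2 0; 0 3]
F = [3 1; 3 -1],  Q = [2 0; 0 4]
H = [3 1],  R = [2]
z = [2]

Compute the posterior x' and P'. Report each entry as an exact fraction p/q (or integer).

x̄ = F·x = [-4, -2]
P̄ = F·P·Fᵀ + Q = [23 15; 15 25]
y = z − H·x̄ = [16]
S = H·P̄·Hᵀ + R = [324]
K = P̄·Hᵀ·S⁻¹ = [7/27; 35/162]
x' = x̄ + K·y = [4/27, 118/81]
P' = (I − K·H)·P̄ = [11/9 -85/27; -85/27 800/81]

x' = [4/27, 118/81]
P' = [11/9 -85/27; -85/27 800/81]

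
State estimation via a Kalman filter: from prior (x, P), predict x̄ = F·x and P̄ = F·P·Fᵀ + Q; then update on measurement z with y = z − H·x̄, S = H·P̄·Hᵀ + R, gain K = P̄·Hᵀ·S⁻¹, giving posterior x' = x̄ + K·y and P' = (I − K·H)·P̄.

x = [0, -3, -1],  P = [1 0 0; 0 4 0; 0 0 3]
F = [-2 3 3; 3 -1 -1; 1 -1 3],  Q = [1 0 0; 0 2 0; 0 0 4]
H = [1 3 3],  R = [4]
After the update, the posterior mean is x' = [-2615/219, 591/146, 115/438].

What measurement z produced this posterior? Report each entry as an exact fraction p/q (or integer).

x̄ = F·x = [-12, 4, 0]
P̄ = F·P·Fᵀ + Q = [68 -27 13; -27 18 -2; 13 -2 36]
S = H·P̄·Hᵀ + R = [438]
K = P̄·Hᵀ·S⁻¹ = [13/219; 7/146; 115/438]
x' − x̄ = [13/219, 7/146, 115/438] = K·y
y = (KᵀK)⁻¹·Kᵀ·(x' − x̄) = [1]
z = y + H·x̄ = [1] + [0] = [1]

z = [1]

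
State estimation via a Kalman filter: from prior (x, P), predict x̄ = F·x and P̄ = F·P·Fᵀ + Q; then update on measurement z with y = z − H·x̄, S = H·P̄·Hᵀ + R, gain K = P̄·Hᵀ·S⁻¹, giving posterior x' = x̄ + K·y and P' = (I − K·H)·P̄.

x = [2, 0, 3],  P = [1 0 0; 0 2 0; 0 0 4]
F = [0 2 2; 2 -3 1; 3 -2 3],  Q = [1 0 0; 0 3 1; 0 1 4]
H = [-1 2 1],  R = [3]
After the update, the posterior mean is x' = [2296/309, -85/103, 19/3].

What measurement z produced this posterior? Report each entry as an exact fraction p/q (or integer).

z = [-3]

x̄ = F·x = [6, 7, 15]
P̄ = F·P·Fᵀ + Q = [25 -4 16; -4 29 31; 16 31 57]
S = H·P̄·Hᵀ + R = [309]
K = P̄·Hᵀ·S⁻¹ = [-17/309; 31/103; 1/3]
x' − x̄ = [442/309, -806/103, -26/3] = K·y
y = (KᵀK)⁻¹·Kᵀ·(x' − x̄) = [-26]
z = y + H·x̄ = [-26] + [23] = [-3]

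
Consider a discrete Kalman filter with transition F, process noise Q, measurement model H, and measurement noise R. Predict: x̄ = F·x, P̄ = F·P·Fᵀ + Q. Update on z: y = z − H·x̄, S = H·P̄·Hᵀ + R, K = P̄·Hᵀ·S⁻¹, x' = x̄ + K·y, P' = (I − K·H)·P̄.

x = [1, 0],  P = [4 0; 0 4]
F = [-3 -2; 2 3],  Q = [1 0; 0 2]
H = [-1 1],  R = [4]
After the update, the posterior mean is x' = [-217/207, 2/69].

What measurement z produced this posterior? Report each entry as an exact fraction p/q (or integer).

x̄ = F·x = [-3, 2]
P̄ = F·P·Fᵀ + Q = [53 -48; -48 54]
S = H·P̄·Hᵀ + R = [207]
K = P̄·Hᵀ·S⁻¹ = [-101/207; 34/69]
x' − x̄ = [404/207, -136/69] = K·y
y = (KᵀK)⁻¹·Kᵀ·(x' − x̄) = [-4]
z = y + H·x̄ = [-4] + [5] = [1]

z = [1]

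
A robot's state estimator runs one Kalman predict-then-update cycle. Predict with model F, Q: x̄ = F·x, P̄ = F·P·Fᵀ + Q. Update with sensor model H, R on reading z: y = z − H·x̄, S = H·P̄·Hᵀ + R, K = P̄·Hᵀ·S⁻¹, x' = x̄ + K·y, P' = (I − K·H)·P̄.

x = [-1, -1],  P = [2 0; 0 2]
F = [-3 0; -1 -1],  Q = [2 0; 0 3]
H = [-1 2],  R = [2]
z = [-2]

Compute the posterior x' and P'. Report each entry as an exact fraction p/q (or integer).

x̄ = F·x = [3, 2]
P̄ = F·P·Fᵀ + Q = [20 6; 6 7]
y = z − H·x̄ = [-3]
S = H·P̄·Hᵀ + R = [26]
K = P̄·Hᵀ·S⁻¹ = [-4/13; 4/13]
x' = x̄ + K·y = [51/13, 14/13]
P' = (I − K·H)·P̄ = [228/13 110/13; 110/13 59/13]

x' = [51/13, 14/13]
P' = [228/13 110/13; 110/13 59/13]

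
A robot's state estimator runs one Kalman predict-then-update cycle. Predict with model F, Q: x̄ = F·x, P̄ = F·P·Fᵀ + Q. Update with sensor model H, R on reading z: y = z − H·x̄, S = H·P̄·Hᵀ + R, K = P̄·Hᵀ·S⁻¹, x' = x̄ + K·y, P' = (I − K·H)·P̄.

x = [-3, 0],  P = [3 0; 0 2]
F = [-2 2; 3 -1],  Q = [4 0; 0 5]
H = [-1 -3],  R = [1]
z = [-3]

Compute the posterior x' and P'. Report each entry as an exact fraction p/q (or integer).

x' = [186/199, 129/199]
P' = [3012/199 -1018/199; -1018/199 366/199]

x̄ = F·x = [6, -9]
P̄ = F·P·Fᵀ + Q = [24 -22; -22 34]
y = z − H·x̄ = [-24]
S = H·P̄·Hᵀ + R = [199]
K = P̄·Hᵀ·S⁻¹ = [42/199; -80/199]
x' = x̄ + K·y = [186/199, 129/199]
P' = (I − K·H)·P̄ = [3012/199 -1018/199; -1018/199 366/199]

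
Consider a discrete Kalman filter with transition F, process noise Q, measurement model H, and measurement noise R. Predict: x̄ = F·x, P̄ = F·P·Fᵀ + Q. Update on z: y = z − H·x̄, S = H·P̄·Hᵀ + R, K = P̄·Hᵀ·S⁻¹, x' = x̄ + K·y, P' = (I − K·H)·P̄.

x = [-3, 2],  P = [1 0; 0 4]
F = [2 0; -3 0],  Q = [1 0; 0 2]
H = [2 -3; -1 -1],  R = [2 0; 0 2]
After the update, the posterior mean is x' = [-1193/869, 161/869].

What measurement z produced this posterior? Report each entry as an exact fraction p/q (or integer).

x̄ = F·x = [-6, 9]
P̄ = F·P·Fᵀ + Q = [5 -6; -6 11]
S = H·P̄·Hᵀ + R = [193 17; 17 6]
K = P̄·Hᵀ·S⁻¹ = [151/869 -283/869; -185/869 -200/869]
x' − x̄ = [4021/869, -7660/869] = K·y
y = (KᵀK)⁻¹·Kᵀ·(x' − x̄) = [36, 5]
z = y + H·x̄ = [36, 5] + [-39, -3] = [-3, 2]

z = [-3, 2]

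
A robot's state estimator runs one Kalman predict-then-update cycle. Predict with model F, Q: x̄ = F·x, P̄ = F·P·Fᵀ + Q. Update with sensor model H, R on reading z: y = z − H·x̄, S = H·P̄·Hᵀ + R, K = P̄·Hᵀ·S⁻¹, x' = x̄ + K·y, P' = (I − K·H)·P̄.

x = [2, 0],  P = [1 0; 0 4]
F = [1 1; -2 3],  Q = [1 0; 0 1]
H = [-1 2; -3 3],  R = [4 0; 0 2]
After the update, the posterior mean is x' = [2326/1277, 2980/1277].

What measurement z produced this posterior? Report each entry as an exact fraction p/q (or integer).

z = [2, 2]

x̄ = F·x = [2, -4]
P̄ = F·P·Fᵀ + Q = [6 10; 10 41]
S = H·P̄·Hᵀ + R = [134 174; 174 245]
K = P̄·Hᵀ·S⁻¹ = [671/1277 -414/1277; 729/1277 -33/1277]
x' − x̄ = [-228/1277, 8088/1277] = K·y
y = (KᵀK)⁻¹·Kᵀ·(x' − x̄) = [12, 20]
z = y + H·x̄ = [12, 20] + [-10, -18] = [2, 2]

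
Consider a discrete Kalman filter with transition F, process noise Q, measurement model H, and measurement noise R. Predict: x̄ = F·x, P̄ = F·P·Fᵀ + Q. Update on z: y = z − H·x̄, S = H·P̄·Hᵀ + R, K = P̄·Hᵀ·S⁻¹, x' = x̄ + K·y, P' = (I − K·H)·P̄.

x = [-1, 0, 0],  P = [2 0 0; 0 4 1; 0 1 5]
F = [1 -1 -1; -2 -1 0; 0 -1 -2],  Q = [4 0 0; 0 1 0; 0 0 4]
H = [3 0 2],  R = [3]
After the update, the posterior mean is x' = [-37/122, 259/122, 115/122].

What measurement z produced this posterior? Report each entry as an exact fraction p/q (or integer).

z = [1]

x̄ = F·x = [-1, 2, 0]
P̄ = F·P·Fᵀ + Q = [17 1 17; 1 13 6; 17 6 32]
S = H·P̄·Hᵀ + R = [488]
K = P̄·Hᵀ·S⁻¹ = [85/488; 15/488; 115/488]
x' − x̄ = [85/122, 15/122, 115/122] = K·y
y = (KᵀK)⁻¹·Kᵀ·(x' − x̄) = [4]
z = y + H·x̄ = [4] + [-3] = [1]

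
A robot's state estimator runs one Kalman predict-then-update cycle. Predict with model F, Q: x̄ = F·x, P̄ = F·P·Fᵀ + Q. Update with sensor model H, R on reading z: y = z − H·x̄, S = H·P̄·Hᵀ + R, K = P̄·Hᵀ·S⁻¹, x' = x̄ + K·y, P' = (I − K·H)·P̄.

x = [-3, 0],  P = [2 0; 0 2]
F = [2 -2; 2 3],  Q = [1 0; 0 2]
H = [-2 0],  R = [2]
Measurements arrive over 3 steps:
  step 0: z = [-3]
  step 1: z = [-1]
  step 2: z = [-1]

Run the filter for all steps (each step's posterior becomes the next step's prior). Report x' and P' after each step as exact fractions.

step 0: x' = [9/7, -54/7], P' = [17/35 -4/35; -4/35 948/35]
step 1: x' = [93/161, 708/161], P' = [561/1127 -804/1127; -804/1127 19062/1127]
step 2: x' = [11063/24747, 211298/57743], P' = [12293/24747 -5416/8249; -5416/8249 6117880/404201]

step 0: x̄ = F·x = [-6, -6]
step 0: P̄ = F·P·Fᵀ + Q = [17 -4; -4 28]
step 0: y = z − H·x̄ = [-15]
step 0: S = H·P̄·Hᵀ + R = [70]
step 0: K = P̄·Hᵀ·S⁻¹ = [-17/35; 4/35]
step 0: x' = x̄ + K·y = [9/7, -54/7]
step 0: P' = (I − K·H)·P̄ = [17/35 -4/35; -4/35 948/35]
step 1: x̄ = F·x = [18, -144/7]
step 1: P̄ = F·P·Fᵀ + Q = [561/5 -804/5; -804/5 8622/35]
step 1: y = z − H·x̄ = [35]
step 1: S = H·P̄·Hᵀ + R = [2254/5]
step 1: K = P̄·Hᵀ·S⁻¹ = [-561/1127; 804/1127]
step 1: x' = x̄ + K·y = [93/161, 708/161]
step 1: P' = (I − K·H)·P̄ = [561/1127 -804/1127; -804/1127 19062/1127]
step 2: x̄ = F·x = [-1230/161, 330/23]
step 2: P̄ = F·P·Fᵀ + Q = [12293/161 -16248/161; -16248/161 166408/1127]
step 2: y = z − H·x̄ = [-2621/161]
step 2: S = H·P̄·Hᵀ + R = [49494/161]
step 2: K = P̄·Hᵀ·S⁻¹ = [-12293/24747; 5416/8249]
step 2: x' = x̄ + K·y = [11063/24747, 211298/57743]
step 2: P' = (I − K·H)·P̄ = [12293/24747 -5416/8249; -5416/8249 6117880/404201]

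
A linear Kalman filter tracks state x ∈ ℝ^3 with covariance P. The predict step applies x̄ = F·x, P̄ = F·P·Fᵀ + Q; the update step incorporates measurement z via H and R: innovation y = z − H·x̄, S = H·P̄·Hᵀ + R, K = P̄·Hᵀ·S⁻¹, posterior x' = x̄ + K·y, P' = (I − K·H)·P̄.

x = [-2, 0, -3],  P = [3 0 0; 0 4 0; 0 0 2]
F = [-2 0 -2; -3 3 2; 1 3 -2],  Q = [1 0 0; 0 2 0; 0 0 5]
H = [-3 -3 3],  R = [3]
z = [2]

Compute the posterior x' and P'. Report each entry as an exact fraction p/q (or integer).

x̄ = F·x = [10, 0, 4]
P̄ = F·P·Fᵀ + Q = [21 10 2; 10 73 19; 2 19 52]
y = z − H·x̄ = [20]
S = H·P̄·Hᵀ + R = [1119]
K = P̄·Hᵀ·S⁻¹ = [-29/373; -64/373; 31/373]
x' = x̄ + K·y = [3150/373, -1280/373, 2112/373]
P' = (I − K·H)·P̄ = [5310/373 -1838/373 3443/373; -1838/373 14941/373 13039/373; 3443/373 13039/373 16513/373]

x' = [3150/373, -1280/373, 2112/373]
P' = [5310/373 -1838/373 3443/373; -1838/373 14941/373 13039/373; 3443/373 13039/373 16513/373]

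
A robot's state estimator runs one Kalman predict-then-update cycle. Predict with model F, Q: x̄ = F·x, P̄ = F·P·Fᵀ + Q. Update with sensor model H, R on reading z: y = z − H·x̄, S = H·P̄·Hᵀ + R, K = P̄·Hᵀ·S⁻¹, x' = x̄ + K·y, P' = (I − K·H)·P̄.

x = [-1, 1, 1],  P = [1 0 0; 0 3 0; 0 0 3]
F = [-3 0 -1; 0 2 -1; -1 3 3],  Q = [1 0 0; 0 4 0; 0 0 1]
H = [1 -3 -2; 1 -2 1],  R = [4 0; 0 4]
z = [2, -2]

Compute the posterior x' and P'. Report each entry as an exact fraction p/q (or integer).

x̄ = F·x = [2, 1, 7]
P̄ = F·P·Fᵀ + Q = [13 3 -6; 3 19 9; -6 9 56]
y = z − H·x̄ = [17, -9]
S = H·P̄·Hᵀ + R = [526 15; 15 89]
K = P̄·Hᵀ·S⁻¹ = [1409/46589 286/46589; -6018/46589 -12596/46589; -13385/46589 19007/46589]
x' = x̄ + K·y = [114557/46589, 57647/46589, -72485/46589]
P' = (I − K·H)·P̄ = [582827/46589 248651/46589 -84381/46589; 248651/46589 124399/46589 -50237/46589; -84381/46589 -50237/46589 59935/46589]

x' = [114557/46589, 57647/46589, -72485/46589]
P' = [582827/46589 248651/46589 -84381/46589; 248651/46589 124399/46589 -50237/46589; -84381/46589 -50237/46589 59935/46589]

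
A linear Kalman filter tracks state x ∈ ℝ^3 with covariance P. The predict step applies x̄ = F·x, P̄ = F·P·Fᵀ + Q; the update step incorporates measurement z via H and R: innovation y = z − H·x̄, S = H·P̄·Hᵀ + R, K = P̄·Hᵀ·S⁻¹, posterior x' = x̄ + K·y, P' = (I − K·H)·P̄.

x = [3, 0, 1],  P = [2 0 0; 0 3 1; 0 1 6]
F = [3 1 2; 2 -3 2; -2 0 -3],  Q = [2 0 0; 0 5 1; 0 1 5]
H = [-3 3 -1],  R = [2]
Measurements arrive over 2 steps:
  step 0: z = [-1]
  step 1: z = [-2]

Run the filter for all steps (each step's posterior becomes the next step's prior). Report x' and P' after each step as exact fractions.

step 0: x' = [1771/160, 3719/480, -269/30], P' = [7797/160 5011/160 -521/10; 5011/160 10319/480 -899/30; -521/10 -899/30 997/15]
step 1: x' = [21616738/3373671, 10785281/3373671, -8541081/1124557], P' = [182574041/3373671 99729118/3373671 -82555143/1124557; 99729118/3373671 58112921/3373671 -42004059/1124557; -82555143/1124557 -42004059/1124557 121868800/1124557]

step 0: x̄ = F·x = [11, 8, -9]
step 0: P̄ = F·P·Fᵀ + Q = [51 23 -51; 23 52 -34; -51 -34 67]
step 0: y = z − H·x̄ = [-1]
step 0: S = H·P̄·Hᵀ + R = [480]
step 0: K = P̄·Hᵀ·S⁻¹ = [-11/160; 121/480; -1/30]
step 0: x' = x̄ + K·y = [1771/160, 3719/480, -269/30]
step 0: P' = (I − K·H)·P̄ = [7797/160 5011/160 -521/10; 5011/160 10319/480 -899/30; -521/10 -899/30 997/15]
step 1: x̄ = F·x = [1105/48, -9139/480, 381/80]
step 1: P̄ = F·P·Fᵀ + Q = [4099/24 -6077/48 107/8; -6077/48 108599/480 -12281/80; 107/8 -12281/80 6917/40]
step 1: y = z − H·x̄ = [20631/160]
step 1: S = H·P̄·Hᵀ + R = [1124557/160]
step 1: K = P̄·Hᵀ·S⁻¹ = [-144890/1124557; 193931/1124557; -107774/1124557]
step 1: x' = x̄ + K·y = [21616738/3373671, 10785281/3373671, -8541081/1124557]
step 1: P' = (I − K·H)·P̄ = [182574041/3373671 99729118/3373671 -82555143/1124557; 99729118/3373671 58112921/3373671 -42004059/1124557; -82555143/1124557 -42004059/1124557 121868800/1124557]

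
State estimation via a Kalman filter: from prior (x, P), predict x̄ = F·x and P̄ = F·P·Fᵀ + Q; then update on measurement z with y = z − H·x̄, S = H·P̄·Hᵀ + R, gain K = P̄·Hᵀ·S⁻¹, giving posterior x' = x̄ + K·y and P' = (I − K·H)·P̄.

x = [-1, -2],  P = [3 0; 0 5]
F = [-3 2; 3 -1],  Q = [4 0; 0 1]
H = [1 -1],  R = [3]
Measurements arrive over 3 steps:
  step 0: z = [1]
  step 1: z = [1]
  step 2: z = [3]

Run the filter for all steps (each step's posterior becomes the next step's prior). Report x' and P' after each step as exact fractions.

step 0: x̄ = F·x = [-1, -1]
step 0: P̄ = F·P·Fᵀ + Q = [51 -37; -37 33]
step 0: y = z − H·x̄ = [1]
step 0: S = H·P̄·Hᵀ + R = [161]
step 0: K = P̄·Hᵀ·S⁻¹ = [88/161; -10/23]
step 0: x' = x̄ + K·y = [-73/161, -33/23]
step 0: P' = (I − K·H)·P̄ = [467/161 29/23; 29/23 59/23]
step 1: x̄ = F·x = [-243/161, 12/161]
step 1: P̄ = F·P·Fᵀ + Q = [4063/161 -3202/161; -3202/161 3559/161]
step 1: y = z − H·x̄ = [416/161]
step 1: S = H·P̄·Hᵀ + R = [14509/161]
step 1: K = P̄·Hᵀ·S⁻¹ = [7265/14509; -6761/14509]
step 1: x' = x̄ + K·y = [-3127/14509, -16388/14509]
step 1: P' = (I − K·H)·P̄ = [38322/14509 16527/14509; 16527/14509 36810/14509]
step 2: x̄ = F·x = [-23395/14509, 637/1319]
step 2: P̄ = F·P·Fᵀ + Q = [351850/14509 -24525/1319; -24525/1319 27005/1319]
step 2: y = z − H·x̄ = [73929/14509]
step 2: S = H·P̄·Hᵀ + R = [1231982/14509]
step 2: K = P̄·Hᵀ·S⁻¹ = [621625/1231982; -283415/615991]
step 2: x' = x̄ + K·y = [1180915/1231982, -1146622/615991]
step 2: P' = (I − K·H)·P̄ = [3243175/1231982 689150/615991; 689150/615991 1539395/615991]

step 0: x' = [-73/161, -33/23], P' = [467/161 29/23; 29/23 59/23]
step 1: x' = [-3127/14509, -16388/14509], P' = [38322/14509 16527/14509; 16527/14509 36810/14509]
step 2: x' = [1180915/1231982, -1146622/615991], P' = [3243175/1231982 689150/615991; 689150/615991 1539395/615991]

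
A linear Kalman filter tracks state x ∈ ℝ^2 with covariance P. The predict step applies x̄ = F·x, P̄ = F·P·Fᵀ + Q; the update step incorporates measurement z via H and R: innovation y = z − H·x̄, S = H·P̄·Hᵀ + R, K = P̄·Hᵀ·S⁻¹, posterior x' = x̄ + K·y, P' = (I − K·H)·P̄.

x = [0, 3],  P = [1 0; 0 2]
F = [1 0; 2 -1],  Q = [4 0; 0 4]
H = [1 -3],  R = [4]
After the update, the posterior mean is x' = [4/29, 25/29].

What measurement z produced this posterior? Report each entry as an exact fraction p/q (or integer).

x̄ = F·x = [0, -3]
P̄ = F·P·Fᵀ + Q = [5 2; 2 10]
S = H·P̄·Hᵀ + R = [87]
K = P̄·Hᵀ·S⁻¹ = [-1/87; -28/87]
x' − x̄ = [4/29, 112/29] = K·y
y = (KᵀK)⁻¹·Kᵀ·(x' − x̄) = [-12]
z = y + H·x̄ = [-12] + [9] = [-3]

z = [-3]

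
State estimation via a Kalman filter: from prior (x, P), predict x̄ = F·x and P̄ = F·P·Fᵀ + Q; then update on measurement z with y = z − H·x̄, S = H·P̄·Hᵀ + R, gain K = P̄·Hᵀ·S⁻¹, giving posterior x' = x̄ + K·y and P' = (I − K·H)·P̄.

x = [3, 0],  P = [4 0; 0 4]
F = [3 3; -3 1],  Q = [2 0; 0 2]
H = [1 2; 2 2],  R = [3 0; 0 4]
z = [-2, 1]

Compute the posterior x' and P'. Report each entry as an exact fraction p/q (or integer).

x̄ = F·x = [9, -9]
P̄ = F·P·Fᵀ + Q = [74 -24; -24 42]
y = z − H·x̄ = [7, 1]
S = H·P̄·Hᵀ + R = [149 172; 172 276]
K = P̄·Hᵀ·S⁻¹ = [-2506/2885 2607/2885; 2592/2885 -1239/2885]
x' = x̄ + K·y = [2206/577, -1812/577]
P' = (I − K·H)·P̄ = [17946/2885 -12732/2885; -12732/2885 10254/2885]

x' = [2206/577, -1812/577]
P' = [17946/2885 -12732/2885; -12732/2885 10254/2885]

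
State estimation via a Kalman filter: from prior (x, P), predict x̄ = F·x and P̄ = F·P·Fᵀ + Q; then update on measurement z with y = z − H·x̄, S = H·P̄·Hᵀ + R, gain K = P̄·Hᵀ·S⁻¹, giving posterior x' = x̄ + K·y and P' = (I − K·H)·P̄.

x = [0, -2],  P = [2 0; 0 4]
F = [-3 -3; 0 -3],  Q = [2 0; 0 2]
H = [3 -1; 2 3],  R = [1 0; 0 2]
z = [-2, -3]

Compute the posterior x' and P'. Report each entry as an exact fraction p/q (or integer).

x̄ = F·x = [6, 6]
P̄ = F·P·Fᵀ + Q = [56 36; 36 38]
y = z − H·x̄ = [-14, -33]
S = H·P̄·Hᵀ + R = [327 474; 474 1000]
K = P̄·Hᵀ·S⁻¹ = [2310/8527 781/8527; -4541/25581 4607/17054]
x' = x̄ + K·y = [-6951/8527, -21973/51162]
P' = (I − K·H)·P̄ = [772/8527 6/8527; 6/8527 4595/25581]

x' = [-6951/8527, -21973/51162]
P' = [772/8527 6/8527; 6/8527 4595/25581]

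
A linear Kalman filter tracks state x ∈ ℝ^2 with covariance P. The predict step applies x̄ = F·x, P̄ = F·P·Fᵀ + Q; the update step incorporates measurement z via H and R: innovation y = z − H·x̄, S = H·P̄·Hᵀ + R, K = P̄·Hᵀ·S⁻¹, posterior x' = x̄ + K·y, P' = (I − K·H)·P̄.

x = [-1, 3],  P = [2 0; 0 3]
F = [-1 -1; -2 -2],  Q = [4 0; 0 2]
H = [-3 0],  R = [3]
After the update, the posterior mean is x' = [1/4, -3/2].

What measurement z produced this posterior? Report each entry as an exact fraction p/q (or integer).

z = [-1]

x̄ = F·x = [-2, -4]
P̄ = F·P·Fᵀ + Q = [9 10; 10 22]
S = H·P̄·Hᵀ + R = [84]
K = P̄·Hᵀ·S⁻¹ = [-9/28; -5/14]
x' − x̄ = [9/4, 5/2] = K·y
y = (KᵀK)⁻¹·Kᵀ·(x' − x̄) = [-7]
z = y + H·x̄ = [-7] + [6] = [-1]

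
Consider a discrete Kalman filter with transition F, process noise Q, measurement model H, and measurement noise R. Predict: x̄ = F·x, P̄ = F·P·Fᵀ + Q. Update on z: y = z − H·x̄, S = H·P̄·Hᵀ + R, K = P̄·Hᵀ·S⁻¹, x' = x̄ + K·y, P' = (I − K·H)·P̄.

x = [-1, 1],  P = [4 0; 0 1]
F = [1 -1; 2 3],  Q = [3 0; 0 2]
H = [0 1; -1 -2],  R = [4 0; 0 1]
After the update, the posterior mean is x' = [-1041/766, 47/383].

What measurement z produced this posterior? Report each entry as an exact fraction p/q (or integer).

x̄ = F·x = [-2, 1]
P̄ = F·P·Fᵀ + Q = [8 5; 5 27]
S = H·P̄·Hᵀ + R = [31 -59; -59 137]
K = P̄·Hᵀ·S⁻¹ = [-377/766 -263/766; 109/383 -118/383]
x' − x̄ = [491/766, -336/383] = K·y
y = (KᵀK)⁻¹·Kᵀ·(x' − x̄) = [-2, 1]
z = y + H·x̄ = [-2, 1] + [1, 0] = [-1, 1]

z = [-1, 1]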